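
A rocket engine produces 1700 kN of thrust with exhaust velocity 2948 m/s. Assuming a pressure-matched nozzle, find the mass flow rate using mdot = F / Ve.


mdot = F / Ve = 1700000 / 2948 = 576.7 kg/s

576.7 kg/s


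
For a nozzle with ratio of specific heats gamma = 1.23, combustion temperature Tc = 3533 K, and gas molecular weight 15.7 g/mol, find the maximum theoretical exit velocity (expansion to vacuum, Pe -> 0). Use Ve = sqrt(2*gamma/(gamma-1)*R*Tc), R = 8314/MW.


R = 8314 / 15.7 = 529.55 J/(kg.K)
Ve = sqrt(2 * 1.23 / (1.23 - 1) * 529.55 * 3533) = 4473 m/s

4473 m/s


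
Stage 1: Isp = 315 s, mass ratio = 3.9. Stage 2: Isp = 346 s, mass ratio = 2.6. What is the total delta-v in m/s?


dV1 = 315 * 9.81 * ln(3.9) = 4205.6 m/s
dV2 = 346 * 9.81 * ln(2.6) = 3243.3 m/s
Total dV = 4205.6 + 3243.3 = 7448.9 m/s ~ 7449 m/s

7449 m/s


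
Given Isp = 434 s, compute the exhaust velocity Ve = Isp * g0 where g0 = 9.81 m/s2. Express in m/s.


Ve = Isp * g0 = 434 * 9.81 = 4257.5 m/s

4257.5 m/s


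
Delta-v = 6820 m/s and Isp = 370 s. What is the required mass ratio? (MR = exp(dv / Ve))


Ve = 370 * 9.81 = 3629.7 m/s
MR = exp(6820 / 3629.7) = 6.547

6.547


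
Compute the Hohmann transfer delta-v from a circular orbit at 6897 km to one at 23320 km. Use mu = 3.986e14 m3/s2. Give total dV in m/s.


V1 = sqrt(mu/r1) = 7602.19 m/s
dV1 = V1*(sqrt(2*r2/(r1+r2)) - 1) = 1842.6 m/s
V2 = sqrt(mu/r2) = 4134.32 m/s
dV2 = V2*(1 - sqrt(2*r1/(r1+r2))) = 1340.98 m/s
Total dV = 3184 m/s

3184 m/s


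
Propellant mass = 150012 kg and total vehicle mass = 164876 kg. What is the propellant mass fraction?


PMF = 150012 / 164876 = 0.91

0.91


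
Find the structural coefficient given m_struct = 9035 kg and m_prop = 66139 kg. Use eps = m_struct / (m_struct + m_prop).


eps = 9035 / (9035 + 66139) = 0.1202

0.1202


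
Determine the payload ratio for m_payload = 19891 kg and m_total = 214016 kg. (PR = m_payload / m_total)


PR = 19891 / 214016 = 0.0929

0.0929


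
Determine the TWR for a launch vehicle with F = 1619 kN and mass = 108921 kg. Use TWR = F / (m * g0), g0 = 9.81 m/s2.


TWR = 1619000 / (108921 * 9.81) = 1.52

1.52


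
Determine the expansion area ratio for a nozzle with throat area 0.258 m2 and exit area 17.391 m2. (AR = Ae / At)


AR = 17.391 / 0.258 = 67.4

67.4


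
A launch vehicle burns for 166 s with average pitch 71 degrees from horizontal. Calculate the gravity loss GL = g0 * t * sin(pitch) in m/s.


GL = 9.81 * 166 * sin(71 deg) = 1540 m/s

1540 m/s


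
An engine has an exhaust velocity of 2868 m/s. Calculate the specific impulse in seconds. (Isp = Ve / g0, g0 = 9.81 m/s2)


Isp = Ve / g0 = 2868 / 9.81 = 292.4 s

292.4 s


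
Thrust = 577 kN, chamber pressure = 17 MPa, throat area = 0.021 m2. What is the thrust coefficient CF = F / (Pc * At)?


CF = 577000 / (17e6 * 0.021) = 1.62

1.62


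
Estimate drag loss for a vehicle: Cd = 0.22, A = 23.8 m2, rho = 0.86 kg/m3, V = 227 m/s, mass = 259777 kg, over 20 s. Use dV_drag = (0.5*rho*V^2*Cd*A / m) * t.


D = 0.5 * 0.86 * 227^2 * 0.22 * 23.8 = 116016.51 N
a = 116016.51 / 259777 = 0.4466 m/s2
dV = 0.4466 * 20 = 8.9 m/s

8.9 m/s


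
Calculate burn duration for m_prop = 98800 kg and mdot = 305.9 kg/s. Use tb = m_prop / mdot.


tb = 98800 / 305.9 = 323.0 s

323.0 s


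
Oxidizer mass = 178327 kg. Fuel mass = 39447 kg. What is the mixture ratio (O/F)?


MR = 178327 / 39447 = 4.52

4.52


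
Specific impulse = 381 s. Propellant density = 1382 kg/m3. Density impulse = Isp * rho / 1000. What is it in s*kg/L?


rho*Isp = 381 * 1382 / 1000 = 527 s*kg/L

527 s*kg/L


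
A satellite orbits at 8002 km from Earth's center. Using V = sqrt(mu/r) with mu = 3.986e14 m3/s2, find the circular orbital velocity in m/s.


V = sqrt(3.986e14 / 8002000) = 7058 m/s

7058 m/s


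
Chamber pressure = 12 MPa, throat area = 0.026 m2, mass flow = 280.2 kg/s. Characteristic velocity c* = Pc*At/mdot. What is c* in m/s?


c* = 12e6 * 0.026 / 280.2 = 1113 m/s

1113 m/s


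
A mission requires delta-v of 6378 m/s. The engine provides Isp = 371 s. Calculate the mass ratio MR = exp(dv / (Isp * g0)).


Ve = 371 * 9.81 = 3639.51 m/s
MR = exp(6378 / 3639.51) = 5.769

5.769


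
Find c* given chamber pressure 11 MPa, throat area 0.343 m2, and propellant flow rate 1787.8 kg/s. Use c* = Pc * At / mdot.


c* = 11e6 * 0.343 / 1787.8 = 2110 m/s

2110 m/s


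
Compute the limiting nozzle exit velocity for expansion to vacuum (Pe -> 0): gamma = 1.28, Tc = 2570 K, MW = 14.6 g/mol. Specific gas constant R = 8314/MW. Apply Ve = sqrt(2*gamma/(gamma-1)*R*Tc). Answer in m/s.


R = 8314 / 14.6 = 569.45 J/(kg.K)
Ve = sqrt(2 * 1.28 / (1.28 - 1) * 569.45 * 2570) = 3658 m/s

3658 m/s


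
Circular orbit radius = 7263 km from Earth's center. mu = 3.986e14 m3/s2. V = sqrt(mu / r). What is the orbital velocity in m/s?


V = sqrt(3.986e14 / 7263000) = 7408 m/s

7408 m/s


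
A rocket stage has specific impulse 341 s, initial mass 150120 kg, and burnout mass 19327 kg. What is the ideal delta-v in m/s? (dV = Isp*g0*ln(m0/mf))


Ve = 341 * 9.81 = 3345.21 m/s
dV = 3345.21 * ln(150120/19327) = 6857 m/s

6857 m/s


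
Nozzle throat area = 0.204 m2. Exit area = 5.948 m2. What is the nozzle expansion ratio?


AR = 5.948 / 0.204 = 29.2

29.2


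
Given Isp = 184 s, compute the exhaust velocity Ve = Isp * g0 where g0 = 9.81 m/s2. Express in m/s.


Ve = Isp * g0 = 184 * 9.81 = 1805.0 m/s

1805.0 m/s


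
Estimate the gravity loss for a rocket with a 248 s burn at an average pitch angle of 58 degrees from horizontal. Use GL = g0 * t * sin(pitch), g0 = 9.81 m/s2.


GL = 9.81 * 248 * sin(58 deg) = 2063 m/s

2063 m/s


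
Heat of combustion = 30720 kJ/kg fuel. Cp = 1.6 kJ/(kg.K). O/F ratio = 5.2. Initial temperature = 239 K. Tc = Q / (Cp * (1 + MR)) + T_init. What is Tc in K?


Tc = 30720 / (1.6 * (1 + 5.2)) + 239 = 3336 K

3336 K


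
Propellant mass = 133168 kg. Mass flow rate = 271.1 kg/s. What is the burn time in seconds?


tb = 133168 / 271.1 = 491.2 s

491.2 s


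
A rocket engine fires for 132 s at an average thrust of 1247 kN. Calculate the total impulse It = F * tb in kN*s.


It = 1247 * 132 = 164604 kN*s

164604 kN*s


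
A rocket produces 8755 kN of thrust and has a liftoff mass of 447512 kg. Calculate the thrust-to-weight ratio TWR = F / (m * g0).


TWR = 8755000 / (447512 * 9.81) = 1.99

1.99


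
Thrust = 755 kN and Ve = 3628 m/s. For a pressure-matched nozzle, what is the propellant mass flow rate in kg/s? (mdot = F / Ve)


mdot = F / Ve = 755000 / 3628 = 208.1 kg/s

208.1 kg/s


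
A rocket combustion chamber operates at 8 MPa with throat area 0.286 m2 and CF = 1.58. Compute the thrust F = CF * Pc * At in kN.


F = 1.58 * 8e6 * 0.286 = 3.6150e+06 N = 3615.0 kN

3615.0 kN


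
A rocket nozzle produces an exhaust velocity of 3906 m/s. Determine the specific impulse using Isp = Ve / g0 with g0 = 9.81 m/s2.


Isp = Ve / g0 = 3906 / 9.81 = 398.2 s

398.2 s


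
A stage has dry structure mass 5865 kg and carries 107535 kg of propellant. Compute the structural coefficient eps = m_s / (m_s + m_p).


eps = 5865 / (5865 + 107535) = 0.0517

0.0517


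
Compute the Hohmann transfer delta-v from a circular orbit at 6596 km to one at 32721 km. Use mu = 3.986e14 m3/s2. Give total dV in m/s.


V1 = sqrt(mu/r1) = 7773.71 m/s
dV1 = V1*(sqrt(2*r2/(r1+r2)) - 1) = 2255.49 m/s
V2 = sqrt(mu/r2) = 3490.24 m/s
dV2 = V2*(1 - sqrt(2*r1/(r1+r2))) = 1468.52 m/s
Total dV = 3724 m/s

3724 m/s


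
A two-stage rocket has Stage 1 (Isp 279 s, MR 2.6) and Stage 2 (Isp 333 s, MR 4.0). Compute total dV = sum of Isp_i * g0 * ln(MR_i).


dV1 = 279 * 9.81 * ln(2.6) = 2615.2 m/s
dV2 = 333 * 9.81 * ln(4.0) = 4528.6 m/s
Total dV = 2615.2 + 4528.6 = 7143.8 m/s ~ 7144 m/s

7144 m/s


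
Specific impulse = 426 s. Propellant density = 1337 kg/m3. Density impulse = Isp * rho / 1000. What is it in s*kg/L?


rho*Isp = 426 * 1337 / 1000 = 570 s*kg/L

570 s*kg/L


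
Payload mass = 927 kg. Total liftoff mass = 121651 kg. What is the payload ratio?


PR = 927 / 121651 = 0.0076

0.0076


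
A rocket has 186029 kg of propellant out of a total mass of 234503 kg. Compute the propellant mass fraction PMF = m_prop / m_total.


PMF = 186029 / 234503 = 0.793

0.793


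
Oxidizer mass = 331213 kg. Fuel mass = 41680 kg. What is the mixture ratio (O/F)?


MR = 331213 / 41680 = 7.95

7.95


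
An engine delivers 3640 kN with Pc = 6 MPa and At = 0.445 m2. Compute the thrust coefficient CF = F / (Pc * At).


CF = 3640000 / (6e6 * 0.445) = 1.36

1.36


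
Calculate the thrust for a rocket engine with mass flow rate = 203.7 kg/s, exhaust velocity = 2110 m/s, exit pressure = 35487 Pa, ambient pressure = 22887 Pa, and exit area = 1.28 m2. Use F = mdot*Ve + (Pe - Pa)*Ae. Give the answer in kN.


F = 203.7 * 2110 + (35487 - 22887) * 1.28 = 445935.0 N = 445.9 kN

445.9 kN


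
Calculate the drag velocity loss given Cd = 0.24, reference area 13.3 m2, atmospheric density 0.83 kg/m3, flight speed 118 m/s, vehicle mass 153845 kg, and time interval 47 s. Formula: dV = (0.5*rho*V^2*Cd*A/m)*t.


D = 0.5 * 0.83 * 118^2 * 0.24 * 13.3 = 18444.84 N
a = 18444.84 / 153845 = 0.1199 m/s2
dV = 0.1199 * 47 = 5.6 m/s

5.6 m/s


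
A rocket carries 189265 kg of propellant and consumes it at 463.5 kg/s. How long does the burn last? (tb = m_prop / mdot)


tb = 189265 / 463.5 = 408.3 s

408.3 s


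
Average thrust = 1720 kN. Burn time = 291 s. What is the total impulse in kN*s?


It = 1720 * 291 = 500520 kN*s

500520 kN*s


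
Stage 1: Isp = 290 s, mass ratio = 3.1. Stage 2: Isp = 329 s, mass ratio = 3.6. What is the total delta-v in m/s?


dV1 = 290 * 9.81 * ln(3.1) = 3218.7 m/s
dV2 = 329 * 9.81 * ln(3.6) = 4134.2 m/s
Total dV = 3218.7 + 4134.2 = 7352.9 m/s ~ 7353 m/s

7353 m/s


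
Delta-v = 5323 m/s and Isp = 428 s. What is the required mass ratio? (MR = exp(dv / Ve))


Ve = 428 * 9.81 = 4198.68 m/s
MR = exp(5323 / 4198.68) = 3.553

3.553


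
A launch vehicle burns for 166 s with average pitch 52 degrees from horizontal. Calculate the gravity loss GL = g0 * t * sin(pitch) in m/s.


GL = 9.81 * 166 * sin(52 deg) = 1283 m/s

1283 m/s


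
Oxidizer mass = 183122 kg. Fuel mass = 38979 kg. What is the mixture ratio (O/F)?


MR = 183122 / 38979 = 4.7

4.7


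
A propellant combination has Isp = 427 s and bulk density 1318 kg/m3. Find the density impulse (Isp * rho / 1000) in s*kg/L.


rho*Isp = 427 * 1318 / 1000 = 563 s*kg/L

563 s*kg/L


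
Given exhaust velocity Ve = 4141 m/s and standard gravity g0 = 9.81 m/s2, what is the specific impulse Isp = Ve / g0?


Isp = Ve / g0 = 4141 / 9.81 = 422.1 s

422.1 s


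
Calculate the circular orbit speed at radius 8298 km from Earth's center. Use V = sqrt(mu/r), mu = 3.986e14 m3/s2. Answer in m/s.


V = sqrt(3.986e14 / 8298000) = 6931 m/s

6931 m/s


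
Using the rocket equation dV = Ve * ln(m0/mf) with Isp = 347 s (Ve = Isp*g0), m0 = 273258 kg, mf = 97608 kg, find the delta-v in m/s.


Ve = 347 * 9.81 = 3404.07 m/s
dV = 3404.07 * ln(273258/97608) = 3504 m/s

3504 m/s


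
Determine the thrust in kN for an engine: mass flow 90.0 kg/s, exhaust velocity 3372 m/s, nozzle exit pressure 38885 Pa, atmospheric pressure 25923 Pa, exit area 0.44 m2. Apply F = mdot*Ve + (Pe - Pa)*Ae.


F = 90.0 * 3372 + (38885 - 25923) * 0.44 = 309183.0 N = 309.2 kN

309.2 kN


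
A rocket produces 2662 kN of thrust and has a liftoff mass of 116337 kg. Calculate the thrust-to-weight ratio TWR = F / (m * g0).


TWR = 2662000 / (116337 * 9.81) = 2.33

2.33


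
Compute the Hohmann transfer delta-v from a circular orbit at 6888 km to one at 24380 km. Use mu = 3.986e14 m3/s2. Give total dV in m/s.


V1 = sqrt(mu/r1) = 7607.15 m/s
dV1 = V1*(sqrt(2*r2/(r1+r2)) - 1) = 1892.42 m/s
V2 = sqrt(mu/r2) = 4043.45 m/s
dV2 = V2*(1 - sqrt(2*r1/(r1+r2))) = 1359.57 m/s
Total dV = 3252 m/s

3252 m/s


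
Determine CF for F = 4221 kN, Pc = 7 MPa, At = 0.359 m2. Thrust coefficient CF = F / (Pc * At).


CF = 4221000 / (7e6 * 0.359) = 1.68

1.68


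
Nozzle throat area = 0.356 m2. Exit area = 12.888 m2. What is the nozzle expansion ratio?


AR = 12.888 / 0.356 = 36.2

36.2


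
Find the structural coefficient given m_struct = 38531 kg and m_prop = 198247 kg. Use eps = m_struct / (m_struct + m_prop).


eps = 38531 / (38531 + 198247) = 0.1627

0.1627


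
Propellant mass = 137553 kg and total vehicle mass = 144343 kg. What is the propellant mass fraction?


PMF = 137553 / 144343 = 0.953

0.953


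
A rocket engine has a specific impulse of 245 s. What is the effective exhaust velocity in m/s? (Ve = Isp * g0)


Ve = Isp * g0 = 245 * 9.81 = 2403.5 m/s

2403.5 m/s


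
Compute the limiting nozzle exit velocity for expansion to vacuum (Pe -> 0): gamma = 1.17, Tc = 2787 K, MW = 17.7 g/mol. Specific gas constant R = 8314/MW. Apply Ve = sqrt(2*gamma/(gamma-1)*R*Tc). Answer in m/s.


R = 8314 / 17.7 = 469.72 J/(kg.K)
Ve = sqrt(2 * 1.17 / (1.17 - 1) * 469.72 * 2787) = 4245 m/s

4245 m/s


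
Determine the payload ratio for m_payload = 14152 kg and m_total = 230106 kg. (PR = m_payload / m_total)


PR = 14152 / 230106 = 0.0615

0.0615


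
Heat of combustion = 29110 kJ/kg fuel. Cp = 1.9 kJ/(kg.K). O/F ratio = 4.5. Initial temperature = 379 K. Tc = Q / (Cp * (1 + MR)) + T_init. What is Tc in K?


Tc = 29110 / (1.9 * (1 + 4.5)) + 379 = 3165 K

3165 K


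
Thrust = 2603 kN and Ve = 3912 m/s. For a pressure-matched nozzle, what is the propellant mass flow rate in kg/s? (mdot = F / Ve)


mdot = F / Ve = 2603000 / 3912 = 665.4 kg/s

665.4 kg/s


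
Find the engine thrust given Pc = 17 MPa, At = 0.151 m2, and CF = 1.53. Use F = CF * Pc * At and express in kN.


F = 1.53 * 17e6 * 0.151 = 3.9275e+06 N = 3927.5 kN

3927.5 kN


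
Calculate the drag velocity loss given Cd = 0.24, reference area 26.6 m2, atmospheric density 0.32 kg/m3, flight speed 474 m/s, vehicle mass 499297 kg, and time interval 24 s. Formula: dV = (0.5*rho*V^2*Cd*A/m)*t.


D = 0.5 * 0.32 * 474^2 * 0.24 * 26.6 = 229493.05 N
a = 229493.05 / 499297 = 0.4596 m/s2
dV = 0.4596 * 24 = 11.0 m/s

11.0 m/s


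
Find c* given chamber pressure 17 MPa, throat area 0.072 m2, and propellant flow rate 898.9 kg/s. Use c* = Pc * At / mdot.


c* = 17e6 * 0.072 / 898.9 = 1362 m/s

1362 m/s


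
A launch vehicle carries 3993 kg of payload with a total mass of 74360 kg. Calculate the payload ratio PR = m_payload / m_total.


PR = 3993 / 74360 = 0.0537

0.0537


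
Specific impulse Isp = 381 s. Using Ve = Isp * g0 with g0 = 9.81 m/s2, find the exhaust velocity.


Ve = Isp * g0 = 381 * 9.81 = 3737.6 m/s

3737.6 m/s


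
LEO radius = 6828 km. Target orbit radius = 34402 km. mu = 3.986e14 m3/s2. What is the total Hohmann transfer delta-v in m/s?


V1 = sqrt(mu/r1) = 7640.5 m/s
dV1 = V1*(sqrt(2*r2/(r1+r2)) - 1) = 2229.61 m/s
V2 = sqrt(mu/r2) = 3403.9 m/s
dV2 = V2*(1 - sqrt(2*r1/(r1+r2))) = 1444.91 m/s
Total dV = 3675 m/s

3675 m/s


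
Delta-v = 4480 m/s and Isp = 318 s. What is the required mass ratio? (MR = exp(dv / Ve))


Ve = 318 * 9.81 = 3119.58 m/s
MR = exp(4480 / 3119.58) = 4.204

4.204


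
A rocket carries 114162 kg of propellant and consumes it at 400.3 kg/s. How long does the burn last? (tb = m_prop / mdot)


tb = 114162 / 400.3 = 285.2 s

285.2 s


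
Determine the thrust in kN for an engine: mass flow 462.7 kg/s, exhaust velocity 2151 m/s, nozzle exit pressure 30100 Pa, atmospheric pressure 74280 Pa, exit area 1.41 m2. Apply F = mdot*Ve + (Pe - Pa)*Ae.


F = 462.7 * 2151 + (30100 - 74280) * 1.41 = 932974.0 N = 933.0 kN

933.0 kN


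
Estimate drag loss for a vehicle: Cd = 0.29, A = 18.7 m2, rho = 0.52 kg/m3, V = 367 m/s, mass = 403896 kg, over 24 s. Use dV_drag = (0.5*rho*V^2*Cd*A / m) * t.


D = 0.5 * 0.52 * 367^2 * 0.29 * 18.7 = 189908.8 N
a = 189908.8 / 403896 = 0.4702 m/s2
dV = 0.4702 * 24 = 11.3 m/s

11.3 m/s


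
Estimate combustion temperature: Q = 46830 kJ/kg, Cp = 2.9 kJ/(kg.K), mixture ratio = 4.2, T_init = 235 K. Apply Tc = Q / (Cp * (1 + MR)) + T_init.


Tc = 46830 / (2.9 * (1 + 4.2)) + 235 = 3340 K

3340 K


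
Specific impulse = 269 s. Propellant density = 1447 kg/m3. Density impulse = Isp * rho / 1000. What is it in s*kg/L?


rho*Isp = 269 * 1447 / 1000 = 389 s*kg/L

389 s*kg/L


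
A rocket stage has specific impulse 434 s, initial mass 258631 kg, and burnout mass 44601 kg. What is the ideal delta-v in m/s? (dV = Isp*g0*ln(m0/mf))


Ve = 434 * 9.81 = 4257.54 m/s
dV = 4257.54 * ln(258631/44601) = 7483 m/s

7483 m/s


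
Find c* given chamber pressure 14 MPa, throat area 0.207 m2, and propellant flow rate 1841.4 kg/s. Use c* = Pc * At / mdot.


c* = 14e6 * 0.207 / 1841.4 = 1574 m/s

1574 m/s


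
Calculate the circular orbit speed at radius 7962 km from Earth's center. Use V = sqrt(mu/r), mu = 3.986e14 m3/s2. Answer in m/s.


V = sqrt(3.986e14 / 7962000) = 7076 m/s

7076 m/s


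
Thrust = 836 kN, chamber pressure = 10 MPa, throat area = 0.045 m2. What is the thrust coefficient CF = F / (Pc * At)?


CF = 836000 / (10e6 * 0.045) = 1.86

1.86


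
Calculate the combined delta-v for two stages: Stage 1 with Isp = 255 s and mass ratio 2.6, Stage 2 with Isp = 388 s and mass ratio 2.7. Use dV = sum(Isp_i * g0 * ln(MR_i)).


dV1 = 255 * 9.81 * ln(2.6) = 2390.3 m/s
dV2 = 388 * 9.81 * ln(2.7) = 3780.6 m/s
Total dV = 2390.3 + 3780.6 = 6170.9 m/s ~ 6171 m/s

6171 m/s


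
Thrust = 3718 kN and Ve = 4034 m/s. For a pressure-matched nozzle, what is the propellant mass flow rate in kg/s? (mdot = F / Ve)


mdot = F / Ve = 3718000 / 4034 = 921.7 kg/s

921.7 kg/s


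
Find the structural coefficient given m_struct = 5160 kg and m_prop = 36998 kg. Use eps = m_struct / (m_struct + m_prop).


eps = 5160 / (5160 + 36998) = 0.1224

0.1224


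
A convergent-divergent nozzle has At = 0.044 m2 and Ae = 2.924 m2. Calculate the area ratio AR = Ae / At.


AR = 2.924 / 0.044 = 66.5

66.5


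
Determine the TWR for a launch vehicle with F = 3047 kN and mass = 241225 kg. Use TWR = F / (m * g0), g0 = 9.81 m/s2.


TWR = 3047000 / (241225 * 9.81) = 1.29

1.29


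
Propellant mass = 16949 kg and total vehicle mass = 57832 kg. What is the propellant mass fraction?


PMF = 16949 / 57832 = 0.293

0.293


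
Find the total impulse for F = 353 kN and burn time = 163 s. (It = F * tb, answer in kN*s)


It = 353 * 163 = 57539 kN*s

57539 kN*s


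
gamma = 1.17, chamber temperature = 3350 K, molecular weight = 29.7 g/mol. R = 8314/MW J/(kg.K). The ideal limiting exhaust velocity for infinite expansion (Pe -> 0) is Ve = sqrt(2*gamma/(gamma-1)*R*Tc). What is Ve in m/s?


R = 8314 / 29.7 = 279.93 J/(kg.K)
Ve = sqrt(2 * 1.17 / (1.17 - 1) * 279.93 * 3350) = 3593 m/s

3593 m/s


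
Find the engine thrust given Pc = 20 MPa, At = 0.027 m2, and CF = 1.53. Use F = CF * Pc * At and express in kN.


F = 1.53 * 20e6 * 0.027 = 826200.0 N = 826.2 kN

826.2 kN


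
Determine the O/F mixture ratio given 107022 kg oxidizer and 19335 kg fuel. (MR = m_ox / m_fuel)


MR = 107022 / 19335 = 5.54

5.54


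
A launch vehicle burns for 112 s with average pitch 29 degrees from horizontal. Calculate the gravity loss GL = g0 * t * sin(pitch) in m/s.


GL = 9.81 * 112 * sin(29 deg) = 533 m/s

533 m/s


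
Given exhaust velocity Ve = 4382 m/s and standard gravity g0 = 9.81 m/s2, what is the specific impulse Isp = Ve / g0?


Isp = Ve / g0 = 4382 / 9.81 = 446.7 s

446.7 s


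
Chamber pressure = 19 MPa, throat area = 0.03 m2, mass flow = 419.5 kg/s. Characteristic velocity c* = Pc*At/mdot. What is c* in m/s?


c* = 19e6 * 0.03 / 419.5 = 1359 m/s

1359 m/s


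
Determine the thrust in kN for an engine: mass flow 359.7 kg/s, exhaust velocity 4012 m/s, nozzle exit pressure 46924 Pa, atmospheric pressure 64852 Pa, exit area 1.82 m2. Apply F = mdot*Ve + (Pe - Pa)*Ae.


F = 359.7 * 4012 + (46924 - 64852) * 1.82 = 1.4105e+06 N = 1410.5 kN

1410.5 kN


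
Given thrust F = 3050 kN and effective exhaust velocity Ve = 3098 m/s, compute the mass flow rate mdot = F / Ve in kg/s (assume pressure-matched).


mdot = F / Ve = 3050000 / 3098 = 984.5 kg/s

984.5 kg/s


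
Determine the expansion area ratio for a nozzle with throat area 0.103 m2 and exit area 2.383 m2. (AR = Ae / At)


AR = 2.383 / 0.103 = 23.1

23.1


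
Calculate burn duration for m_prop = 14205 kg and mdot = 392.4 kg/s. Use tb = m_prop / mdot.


tb = 14205 / 392.4 = 36.2 s

36.2 s


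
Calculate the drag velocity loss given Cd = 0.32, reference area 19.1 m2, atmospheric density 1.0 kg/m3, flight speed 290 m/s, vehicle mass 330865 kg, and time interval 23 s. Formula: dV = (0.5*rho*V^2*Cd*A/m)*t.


D = 0.5 * 1.0 * 290^2 * 0.32 * 19.1 = 257009.6 N
a = 257009.6 / 330865 = 0.7768 m/s2
dV = 0.7768 * 23 = 17.9 m/s

17.9 m/s


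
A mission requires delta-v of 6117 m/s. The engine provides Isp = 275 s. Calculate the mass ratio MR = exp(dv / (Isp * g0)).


Ve = 275 * 9.81 = 2697.75 m/s
MR = exp(6117 / 2697.75) = 9.655

9.655


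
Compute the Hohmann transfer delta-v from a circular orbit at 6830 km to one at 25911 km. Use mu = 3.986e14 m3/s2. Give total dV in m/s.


V1 = sqrt(mu/r1) = 7639.38 m/s
dV1 = V1*(sqrt(2*r2/(r1+r2)) - 1) = 1971.64 m/s
V2 = sqrt(mu/r2) = 3922.17 m/s
dV2 = V2*(1 - sqrt(2*r1/(r1+r2))) = 1388.76 m/s
Total dV = 3360 m/s

3360 m/s


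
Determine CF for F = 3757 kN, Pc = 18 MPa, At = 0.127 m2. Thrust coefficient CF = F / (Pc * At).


CF = 3757000 / (18e6 * 0.127) = 1.64

1.64


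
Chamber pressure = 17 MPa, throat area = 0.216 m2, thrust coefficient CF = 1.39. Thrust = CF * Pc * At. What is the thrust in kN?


F = 1.39 * 17e6 * 0.216 = 5.1041e+06 N = 5104.1 kN

5104.1 kN


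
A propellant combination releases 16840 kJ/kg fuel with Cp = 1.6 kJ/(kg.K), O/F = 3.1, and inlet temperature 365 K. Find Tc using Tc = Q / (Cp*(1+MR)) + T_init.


Tc = 16840 / (1.6 * (1 + 3.1)) + 365 = 2932 K

2932 K


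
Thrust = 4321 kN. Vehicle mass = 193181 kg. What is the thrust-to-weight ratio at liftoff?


TWR = 4321000 / (193181 * 9.81) = 2.28

2.28


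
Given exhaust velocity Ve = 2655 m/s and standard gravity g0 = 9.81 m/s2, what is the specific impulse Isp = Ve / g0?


Isp = Ve / g0 = 2655 / 9.81 = 270.6 s

270.6 s


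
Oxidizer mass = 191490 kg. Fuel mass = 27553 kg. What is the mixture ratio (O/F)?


MR = 191490 / 27553 = 6.95

6.95


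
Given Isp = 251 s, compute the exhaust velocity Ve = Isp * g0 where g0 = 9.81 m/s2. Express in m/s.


Ve = Isp * g0 = 251 * 9.81 = 2462.3 m/s

2462.3 m/s


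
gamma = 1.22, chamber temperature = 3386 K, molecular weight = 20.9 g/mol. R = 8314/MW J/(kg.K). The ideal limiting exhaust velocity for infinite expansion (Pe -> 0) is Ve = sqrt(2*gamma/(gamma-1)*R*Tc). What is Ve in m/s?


R = 8314 / 20.9 = 397.8 J/(kg.K)
Ve = sqrt(2 * 1.22 / (1.22 - 1) * 397.8 * 3386) = 3865 m/s

3865 m/s


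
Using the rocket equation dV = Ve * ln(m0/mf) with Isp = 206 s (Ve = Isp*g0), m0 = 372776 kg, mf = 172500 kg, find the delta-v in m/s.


Ve = 206 * 9.81 = 2020.86 m/s
dV = 2020.86 * ln(372776/172500) = 1557 m/s

1557 m/s


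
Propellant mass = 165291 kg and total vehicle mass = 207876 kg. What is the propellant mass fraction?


PMF = 165291 / 207876 = 0.795

0.795


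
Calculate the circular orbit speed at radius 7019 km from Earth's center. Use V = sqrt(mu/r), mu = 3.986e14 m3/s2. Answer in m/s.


V = sqrt(3.986e14 / 7019000) = 7536 m/s

7536 m/s


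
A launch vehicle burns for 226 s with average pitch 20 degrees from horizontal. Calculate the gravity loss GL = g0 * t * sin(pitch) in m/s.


GL = 9.81 * 226 * sin(20 deg) = 758 m/s

758 m/s


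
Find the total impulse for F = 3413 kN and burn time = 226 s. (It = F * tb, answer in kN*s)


It = 3413 * 226 = 771338 kN*s

771338 kN*s


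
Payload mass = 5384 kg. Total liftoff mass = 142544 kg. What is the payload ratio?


PR = 5384 / 142544 = 0.0378

0.0378


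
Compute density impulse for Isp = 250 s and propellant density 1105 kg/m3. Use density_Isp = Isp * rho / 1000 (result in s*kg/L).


rho*Isp = 250 * 1105 / 1000 = 276 s*kg/L

276 s*kg/L


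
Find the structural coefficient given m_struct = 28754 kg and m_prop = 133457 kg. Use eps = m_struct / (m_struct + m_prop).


eps = 28754 / (28754 + 133457) = 0.1773

0.1773


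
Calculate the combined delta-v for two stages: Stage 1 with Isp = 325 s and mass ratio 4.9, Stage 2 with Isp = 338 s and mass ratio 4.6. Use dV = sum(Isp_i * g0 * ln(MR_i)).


dV1 = 325 * 9.81 * ln(4.9) = 5066.9 m/s
dV2 = 338 * 9.81 * ln(4.6) = 5060.1 m/s
Total dV = 5066.9 + 5060.1 = 10127.0 m/s ~ 10127 m/s

10127 m/s


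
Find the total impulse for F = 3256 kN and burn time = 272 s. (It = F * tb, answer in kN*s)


It = 3256 * 272 = 885632 kN*s

885632 kN*s


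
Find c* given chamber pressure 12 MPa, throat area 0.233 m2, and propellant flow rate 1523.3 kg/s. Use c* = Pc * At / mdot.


c* = 12e6 * 0.233 / 1523.3 = 1835 m/s

1835 m/s


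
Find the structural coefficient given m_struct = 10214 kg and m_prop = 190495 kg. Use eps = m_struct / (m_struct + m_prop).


eps = 10214 / (10214 + 190495) = 0.0509

0.0509


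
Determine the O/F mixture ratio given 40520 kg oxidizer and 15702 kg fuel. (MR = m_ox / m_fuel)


MR = 40520 / 15702 = 2.58

2.58


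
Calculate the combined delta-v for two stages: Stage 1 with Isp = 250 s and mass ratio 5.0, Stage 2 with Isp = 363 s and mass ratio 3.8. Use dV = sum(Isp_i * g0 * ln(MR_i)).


dV1 = 250 * 9.81 * ln(5.0) = 3947.1 m/s
dV2 = 363 * 9.81 * ln(3.8) = 4754.0 m/s
Total dV = 3947.1 + 4754.0 = 8701.1 m/s ~ 8701 m/s

8701 m/s


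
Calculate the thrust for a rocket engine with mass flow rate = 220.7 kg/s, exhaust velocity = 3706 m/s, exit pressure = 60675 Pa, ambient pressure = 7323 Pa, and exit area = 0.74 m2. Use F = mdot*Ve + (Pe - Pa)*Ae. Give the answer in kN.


F = 220.7 * 3706 + (60675 - 7323) * 0.74 = 857395.0 N = 857.4 kN

857.4 kN


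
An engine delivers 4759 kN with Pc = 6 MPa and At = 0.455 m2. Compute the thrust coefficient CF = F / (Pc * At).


CF = 4759000 / (6e6 * 0.455) = 1.74

1.74


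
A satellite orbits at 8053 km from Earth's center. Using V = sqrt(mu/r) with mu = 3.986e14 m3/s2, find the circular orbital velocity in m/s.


V = sqrt(3.986e14 / 8053000) = 7035 m/s

7035 m/s


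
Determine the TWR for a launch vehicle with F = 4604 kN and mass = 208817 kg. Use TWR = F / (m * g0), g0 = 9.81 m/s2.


TWR = 4604000 / (208817 * 9.81) = 2.25

2.25


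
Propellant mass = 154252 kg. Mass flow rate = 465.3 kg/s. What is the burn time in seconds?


tb = 154252 / 465.3 = 331.5 s

331.5 s


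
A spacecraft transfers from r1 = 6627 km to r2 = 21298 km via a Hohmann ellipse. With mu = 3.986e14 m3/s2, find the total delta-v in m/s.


V1 = sqrt(mu/r1) = 7755.51 m/s
dV1 = V1*(sqrt(2*r2/(r1+r2)) - 1) = 1823.0 m/s
V2 = sqrt(mu/r2) = 4326.13 m/s
dV2 = V2*(1 - sqrt(2*r1/(r1+r2))) = 1345.72 m/s
Total dV = 3169 m/s

3169 m/s


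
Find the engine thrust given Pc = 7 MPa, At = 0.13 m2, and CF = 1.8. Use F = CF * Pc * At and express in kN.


F = 1.8 * 7e6 * 0.13 = 1.6380e+06 N = 1638.0 kN

1638.0 kN


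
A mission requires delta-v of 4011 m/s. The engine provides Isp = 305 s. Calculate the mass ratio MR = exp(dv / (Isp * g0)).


Ve = 305 * 9.81 = 2992.05 m/s
MR = exp(4011 / 2992.05) = 3.821

3.821


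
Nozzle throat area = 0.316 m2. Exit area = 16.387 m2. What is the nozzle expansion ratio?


AR = 16.387 / 0.316 = 51.9

51.9


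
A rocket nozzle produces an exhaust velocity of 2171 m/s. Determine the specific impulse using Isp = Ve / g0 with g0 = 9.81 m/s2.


Isp = Ve / g0 = 2171 / 9.81 = 221.3 s

221.3 s


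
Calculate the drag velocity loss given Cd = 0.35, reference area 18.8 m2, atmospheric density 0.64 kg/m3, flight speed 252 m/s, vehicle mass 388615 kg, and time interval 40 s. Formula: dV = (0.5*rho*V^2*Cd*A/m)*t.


D = 0.5 * 0.64 * 252^2 * 0.35 * 18.8 = 133714.02 N
a = 133714.02 / 388615 = 0.3441 m/s2
dV = 0.3441 * 40 = 13.8 m/s

13.8 m/s


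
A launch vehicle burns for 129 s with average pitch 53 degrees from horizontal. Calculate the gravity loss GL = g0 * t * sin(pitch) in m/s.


GL = 9.81 * 129 * sin(53 deg) = 1011 m/s

1011 m/s


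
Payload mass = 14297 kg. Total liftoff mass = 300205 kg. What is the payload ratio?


PR = 14297 / 300205 = 0.0476

0.0476


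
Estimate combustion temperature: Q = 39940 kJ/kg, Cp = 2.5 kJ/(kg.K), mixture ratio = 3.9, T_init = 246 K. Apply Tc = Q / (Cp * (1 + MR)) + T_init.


Tc = 39940 / (2.5 * (1 + 3.9)) + 246 = 3506 K

3506 K


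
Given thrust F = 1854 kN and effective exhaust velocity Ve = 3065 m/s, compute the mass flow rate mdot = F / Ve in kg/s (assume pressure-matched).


mdot = F / Ve = 1854000 / 3065 = 604.9 kg/s

604.9 kg/s


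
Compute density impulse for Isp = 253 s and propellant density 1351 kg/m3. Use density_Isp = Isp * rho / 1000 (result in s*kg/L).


rho*Isp = 253 * 1351 / 1000 = 342 s*kg/L

342 s*kg/L


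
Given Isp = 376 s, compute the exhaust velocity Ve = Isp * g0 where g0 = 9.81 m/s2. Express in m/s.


Ve = Isp * g0 = 376 * 9.81 = 3688.6 m/s

3688.6 m/s


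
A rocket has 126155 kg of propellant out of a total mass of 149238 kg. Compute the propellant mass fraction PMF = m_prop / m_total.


PMF = 126155 / 149238 = 0.845

0.845


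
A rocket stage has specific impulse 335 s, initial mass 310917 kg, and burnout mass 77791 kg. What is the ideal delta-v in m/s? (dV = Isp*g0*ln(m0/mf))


Ve = 335 * 9.81 = 3286.35 m/s
dV = 3286.35 * ln(310917/77791) = 4553 m/s

4553 m/s


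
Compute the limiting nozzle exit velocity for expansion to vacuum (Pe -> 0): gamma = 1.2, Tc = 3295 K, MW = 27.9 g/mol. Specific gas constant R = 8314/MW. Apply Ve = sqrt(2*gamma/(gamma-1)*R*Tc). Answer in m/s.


R = 8314 / 27.9 = 297.99 J/(kg.K)
Ve = sqrt(2 * 1.2 / (1.2 - 1) * 297.99 * 3295) = 3433 m/s

3433 m/s


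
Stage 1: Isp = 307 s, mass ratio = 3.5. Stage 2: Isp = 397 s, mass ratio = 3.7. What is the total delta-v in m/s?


dV1 = 307 * 9.81 * ln(3.5) = 3772.9 m/s
dV2 = 397 * 9.81 * ln(3.7) = 5095.4 m/s
Total dV = 3772.9 + 5095.4 = 8868.3 m/s ~ 8868 m/s

8868 m/s


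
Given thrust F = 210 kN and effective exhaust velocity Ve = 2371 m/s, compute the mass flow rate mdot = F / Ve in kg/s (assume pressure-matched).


mdot = F / Ve = 210000 / 2371 = 88.6 kg/s

88.6 kg/s


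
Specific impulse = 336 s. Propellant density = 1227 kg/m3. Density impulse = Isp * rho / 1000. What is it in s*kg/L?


rho*Isp = 336 * 1227 / 1000 = 412 s*kg/L

412 s*kg/L


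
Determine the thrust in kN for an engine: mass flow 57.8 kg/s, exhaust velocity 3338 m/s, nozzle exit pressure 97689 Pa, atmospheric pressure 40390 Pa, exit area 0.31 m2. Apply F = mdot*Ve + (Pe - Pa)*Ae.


F = 57.8 * 3338 + (97689 - 40390) * 0.31 = 210699.0 N = 210.7 kN

210.7 kN


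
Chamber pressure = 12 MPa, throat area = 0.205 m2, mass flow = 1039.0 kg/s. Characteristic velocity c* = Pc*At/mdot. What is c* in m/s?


c* = 12e6 * 0.205 / 1039.0 = 2368 m/s

2368 m/s


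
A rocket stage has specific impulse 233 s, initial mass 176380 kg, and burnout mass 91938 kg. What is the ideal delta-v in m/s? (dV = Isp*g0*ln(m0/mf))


Ve = 233 * 9.81 = 2285.73 m/s
dV = 2285.73 * ln(176380/91938) = 1489 m/s

1489 m/s


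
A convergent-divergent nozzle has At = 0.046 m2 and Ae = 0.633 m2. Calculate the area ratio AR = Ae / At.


AR = 0.633 / 0.046 = 13.8

13.8


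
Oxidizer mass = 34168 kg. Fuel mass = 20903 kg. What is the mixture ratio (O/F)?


MR = 34168 / 20903 = 1.63

1.63


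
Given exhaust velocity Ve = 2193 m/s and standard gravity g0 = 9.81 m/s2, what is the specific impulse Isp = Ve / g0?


Isp = Ve / g0 = 2193 / 9.81 = 223.5 s

223.5 s


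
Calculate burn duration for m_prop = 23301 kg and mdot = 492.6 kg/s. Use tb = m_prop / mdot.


tb = 23301 / 492.6 = 47.3 s

47.3 s


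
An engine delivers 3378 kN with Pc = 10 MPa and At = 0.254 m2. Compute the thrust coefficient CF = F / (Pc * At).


CF = 3378000 / (10e6 * 0.254) = 1.33

1.33


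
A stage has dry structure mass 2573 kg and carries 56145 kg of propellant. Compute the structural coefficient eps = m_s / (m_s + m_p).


eps = 2573 / (2573 + 56145) = 0.0438

0.0438


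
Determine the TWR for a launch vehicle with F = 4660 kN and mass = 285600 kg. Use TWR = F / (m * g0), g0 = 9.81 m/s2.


TWR = 4660000 / (285600 * 9.81) = 1.66

1.66


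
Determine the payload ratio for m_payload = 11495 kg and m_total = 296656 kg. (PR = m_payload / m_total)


PR = 11495 / 296656 = 0.0387

0.0387


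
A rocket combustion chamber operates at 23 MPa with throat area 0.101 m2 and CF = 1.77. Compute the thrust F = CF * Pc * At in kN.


F = 1.77 * 23e6 * 0.101 = 4.1117e+06 N = 4111.7 kN

4111.7 kN


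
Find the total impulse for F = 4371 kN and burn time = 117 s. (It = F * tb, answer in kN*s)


It = 4371 * 117 = 511407 kN*s

511407 kN*s


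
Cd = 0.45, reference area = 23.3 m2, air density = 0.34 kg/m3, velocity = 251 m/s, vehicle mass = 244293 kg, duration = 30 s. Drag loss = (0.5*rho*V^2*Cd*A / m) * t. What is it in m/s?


D = 0.5 * 0.34 * 251^2 * 0.45 * 23.3 = 112296.13 N
a = 112296.13 / 244293 = 0.4597 m/s2
dV = 0.4597 * 30 = 13.8 m/s

13.8 m/s


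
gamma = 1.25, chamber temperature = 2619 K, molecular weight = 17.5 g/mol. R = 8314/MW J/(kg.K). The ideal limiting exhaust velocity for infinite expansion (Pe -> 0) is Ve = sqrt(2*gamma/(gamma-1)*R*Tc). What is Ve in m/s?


R = 8314 / 17.5 = 475.09 J/(kg.K)
Ve = sqrt(2 * 1.25 / (1.25 - 1) * 475.09 * 2619) = 3527 m/s

3527 m/s


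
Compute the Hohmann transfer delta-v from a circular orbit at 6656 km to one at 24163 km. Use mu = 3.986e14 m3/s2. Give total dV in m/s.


V1 = sqrt(mu/r1) = 7738.59 m/s
dV1 = V1*(sqrt(2*r2/(r1+r2)) - 1) = 1951.84 m/s
V2 = sqrt(mu/r2) = 4061.56 m/s
dV2 = V2*(1 - sqrt(2*r1/(r1+r2))) = 1392.21 m/s
Total dV = 3344 m/s

3344 m/s


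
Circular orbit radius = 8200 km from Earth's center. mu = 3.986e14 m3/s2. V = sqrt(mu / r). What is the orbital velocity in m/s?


V = sqrt(3.986e14 / 8200000) = 6972 m/s

6972 m/s


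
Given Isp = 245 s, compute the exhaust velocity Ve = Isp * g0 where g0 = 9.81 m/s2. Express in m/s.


Ve = Isp * g0 = 245 * 9.81 = 2403.5 m/s

2403.5 m/s


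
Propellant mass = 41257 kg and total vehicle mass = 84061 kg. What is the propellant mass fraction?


PMF = 41257 / 84061 = 0.491

0.491


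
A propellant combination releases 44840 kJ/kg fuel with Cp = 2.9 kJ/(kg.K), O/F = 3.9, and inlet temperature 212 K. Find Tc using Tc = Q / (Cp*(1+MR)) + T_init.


Tc = 44840 / (2.9 * (1 + 3.9)) + 212 = 3368 K

3368 K


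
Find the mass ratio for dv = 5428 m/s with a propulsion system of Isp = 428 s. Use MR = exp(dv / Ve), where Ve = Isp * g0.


Ve = 428 * 9.81 = 4198.68 m/s
MR = exp(5428 / 4198.68) = 3.643

3.643


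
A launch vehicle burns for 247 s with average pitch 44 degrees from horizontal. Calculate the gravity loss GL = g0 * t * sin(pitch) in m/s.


GL = 9.81 * 247 * sin(44 deg) = 1683 m/s

1683 m/s


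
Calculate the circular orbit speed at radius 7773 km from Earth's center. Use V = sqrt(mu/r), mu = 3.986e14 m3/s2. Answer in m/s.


V = sqrt(3.986e14 / 7773000) = 7161 m/s

7161 m/s


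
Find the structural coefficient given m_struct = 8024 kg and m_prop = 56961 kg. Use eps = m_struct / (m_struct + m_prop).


eps = 8024 / (8024 + 56961) = 0.1235

0.1235


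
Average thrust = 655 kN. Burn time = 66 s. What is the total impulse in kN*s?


It = 655 * 66 = 43230 kN*s

43230 kN*s


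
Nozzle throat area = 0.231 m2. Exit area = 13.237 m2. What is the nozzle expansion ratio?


AR = 13.237 / 0.231 = 57.3

57.3


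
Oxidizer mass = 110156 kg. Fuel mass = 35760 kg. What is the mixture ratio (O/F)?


MR = 110156 / 35760 = 3.08

3.08


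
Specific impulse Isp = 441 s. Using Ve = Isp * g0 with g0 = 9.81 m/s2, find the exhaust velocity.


Ve = Isp * g0 = 441 * 9.81 = 4326.2 m/s

4326.2 m/s


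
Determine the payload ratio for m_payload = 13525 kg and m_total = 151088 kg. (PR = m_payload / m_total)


PR = 13525 / 151088 = 0.0895

0.0895


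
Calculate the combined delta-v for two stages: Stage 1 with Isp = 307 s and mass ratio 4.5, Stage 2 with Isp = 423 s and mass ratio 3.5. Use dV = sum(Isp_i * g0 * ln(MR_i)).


dV1 = 307 * 9.81 * ln(4.5) = 4529.8 m/s
dV2 = 423 * 9.81 * ln(3.5) = 5198.5 m/s
Total dV = 4529.8 + 5198.5 = 9728.3 m/s ~ 9728 m/s

9728 m/s


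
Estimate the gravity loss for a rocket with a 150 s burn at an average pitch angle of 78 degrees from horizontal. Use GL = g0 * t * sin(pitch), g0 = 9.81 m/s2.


GL = 9.81 * 150 * sin(78 deg) = 1439 m/s

1439 m/s


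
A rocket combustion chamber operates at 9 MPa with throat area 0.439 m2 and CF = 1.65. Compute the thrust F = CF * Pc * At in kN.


F = 1.65 * 9e6 * 0.439 = 6.5192e+06 N = 6519.1 kN

6519.1 kN


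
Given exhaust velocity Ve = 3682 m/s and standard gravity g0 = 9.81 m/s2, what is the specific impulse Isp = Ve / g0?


Isp = Ve / g0 = 3682 / 9.81 = 375.3 s

375.3 s


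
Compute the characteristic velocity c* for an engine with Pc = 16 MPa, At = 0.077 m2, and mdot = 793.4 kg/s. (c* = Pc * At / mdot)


c* = 16e6 * 0.077 / 793.4 = 1553 m/s

1553 m/s


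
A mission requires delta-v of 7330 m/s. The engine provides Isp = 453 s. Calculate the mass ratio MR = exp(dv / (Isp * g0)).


Ve = 453 * 9.81 = 4443.93 m/s
MR = exp(7330 / 4443.93) = 5.204

5.204


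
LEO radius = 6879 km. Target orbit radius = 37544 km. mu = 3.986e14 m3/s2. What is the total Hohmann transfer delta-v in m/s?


V1 = sqrt(mu/r1) = 7612.13 m/s
dV1 = V1*(sqrt(2*r2/(r1+r2)) - 1) = 2284.5 m/s
V2 = sqrt(mu/r2) = 3258.35 m/s
dV2 = V2*(1 - sqrt(2*r1/(r1+r2))) = 1445.04 m/s
Total dV = 3730 m/s

3730 m/s


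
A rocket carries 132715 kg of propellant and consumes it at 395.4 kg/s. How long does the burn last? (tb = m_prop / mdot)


tb = 132715 / 395.4 = 335.6 s

335.6 s


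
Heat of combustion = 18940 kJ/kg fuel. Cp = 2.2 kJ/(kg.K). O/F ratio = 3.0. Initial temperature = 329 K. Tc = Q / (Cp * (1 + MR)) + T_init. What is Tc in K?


Tc = 18940 / (2.2 * (1 + 3.0)) + 329 = 2481 K

2481 K


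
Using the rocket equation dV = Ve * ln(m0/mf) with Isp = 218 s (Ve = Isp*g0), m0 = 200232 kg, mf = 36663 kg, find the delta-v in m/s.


Ve = 218 * 9.81 = 2138.58 m/s
dV = 2138.58 * ln(200232/36663) = 3631 m/s

3631 m/s


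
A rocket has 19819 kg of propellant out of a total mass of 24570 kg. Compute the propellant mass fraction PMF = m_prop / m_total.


PMF = 19819 / 24570 = 0.807

0.807


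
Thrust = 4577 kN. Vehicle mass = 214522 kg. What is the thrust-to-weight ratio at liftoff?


TWR = 4577000 / (214522 * 9.81) = 2.17

2.17


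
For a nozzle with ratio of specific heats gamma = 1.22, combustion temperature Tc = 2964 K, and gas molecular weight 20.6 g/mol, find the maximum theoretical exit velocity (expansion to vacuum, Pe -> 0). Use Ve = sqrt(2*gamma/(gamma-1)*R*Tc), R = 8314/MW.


R = 8314 / 20.6 = 403.59 J/(kg.K)
Ve = sqrt(2 * 1.22 / (1.22 - 1) * 403.59 * 2964) = 3642 m/s

3642 m/s


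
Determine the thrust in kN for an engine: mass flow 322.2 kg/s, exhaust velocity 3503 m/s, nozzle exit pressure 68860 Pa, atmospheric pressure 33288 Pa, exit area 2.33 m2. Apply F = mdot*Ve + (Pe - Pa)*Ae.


F = 322.2 * 3503 + (68860 - 33288) * 2.33 = 1.2115e+06 N = 1211.5 kN

1211.5 kN
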